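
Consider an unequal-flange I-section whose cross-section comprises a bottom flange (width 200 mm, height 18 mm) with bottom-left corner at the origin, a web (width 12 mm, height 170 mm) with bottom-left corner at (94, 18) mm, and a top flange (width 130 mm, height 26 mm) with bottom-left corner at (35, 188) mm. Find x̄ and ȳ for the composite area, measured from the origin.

x̄ = 100.00 mm, ȳ = 102.21 mm

Part | A | x̄ᵢ | ȳᵢ | A·x̄ᵢ | A·ȳᵢ
bottom flange | 3600.00 | 100.00 | 9.00 | 360000.00 | 32400.00
web | 2040.00 | 100.00 | 103.00 | 204000.00 | 210120.00
top flange | 3380.00 | 100.00 | 201.00 | 338000.00 | 679380.00
Σ | 9020.00 |  |  | 902000.00 | 921900.00
x̄ = 902000.00 / 9020.00 = 100.00 mm
ȳ = 921900.00 / 9020.00 = 102.21 mm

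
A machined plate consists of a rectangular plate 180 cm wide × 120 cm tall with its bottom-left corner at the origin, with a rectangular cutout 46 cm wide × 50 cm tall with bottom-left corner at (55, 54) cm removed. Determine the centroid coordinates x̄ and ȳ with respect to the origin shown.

x̄ = 91.43 cm, ȳ = 57.74 cm

plate: A = 180 × 120 = 21600.00, centroid at (90.00, 60.00).
hole: A = −(46 × 50) = -2300.00, centroid at (78.00, 79.00).
ΣA = 19300.00 cm², ΣAx̄ = 1764600.00 cm³, ΣAȳ = 1114300.00 cm³.
x̄ = 1764600.00/19300.00 = 91.43 cm; ȳ = 1114300.00/19300.00 = 57.74 cm.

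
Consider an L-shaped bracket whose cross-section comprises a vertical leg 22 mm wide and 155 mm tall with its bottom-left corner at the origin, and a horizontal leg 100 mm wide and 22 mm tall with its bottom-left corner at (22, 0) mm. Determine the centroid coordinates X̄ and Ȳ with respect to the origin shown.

Part | A | x̄ᵢ | ȳᵢ | A·x̄ᵢ | A·ȳᵢ
vertical leg | 3410.00 | 11.00 | 77.50 | 37510.00 | 264275.00
horizontal leg | 2200.00 | 72.00 | 11.00 | 158400.00 | 24200.00
Σ | 5610.00 |  |  | 195910.00 | 288475.00
X̄ = 195910.00 / 5610.00 = 34.92 mm
Ȳ = 288475.00 / 5610.00 = 51.42 mm

X̄ = 34.92 mm, Ȳ = 51.42 mm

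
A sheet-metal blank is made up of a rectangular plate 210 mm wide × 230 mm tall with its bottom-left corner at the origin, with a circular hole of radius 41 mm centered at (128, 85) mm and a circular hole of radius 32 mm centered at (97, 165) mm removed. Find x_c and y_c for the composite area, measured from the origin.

plate: A = 210 × 230 = 48300.00, centroid at (105.00, 115.00).
hole 1: A = −π·41² = -5281.02, centroid at (128.00, 85.00).
hole 2: A = −π·32² = -3216.99, centroid at (97.00, 165.00).
ΣA = 39801.99 mm²
ΣAx_c = (48300.00)(105.00) + (-5281.02)(128.00) + (-3216.99)(97.00) = 4083481.68 mm³
ΣAy_c = (48300.00)(115.00) + (-5281.02)(85.00) + (-3216.99)(165.00) = 4574810.04 mm³
x_c = 4083481.68 / 39801.99 = 102.59 mm
y_c = 4574810.04 / 39801.99 = 114.94 mm

x_c = 102.59 mm, y_c = 114.94 mm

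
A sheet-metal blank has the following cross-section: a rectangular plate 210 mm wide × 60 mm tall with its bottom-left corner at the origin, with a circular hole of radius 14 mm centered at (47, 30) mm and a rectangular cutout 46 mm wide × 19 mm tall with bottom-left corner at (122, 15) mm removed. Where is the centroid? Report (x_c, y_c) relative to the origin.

plate: A = 210 × 60 = 12600.00, centroid at (105.00, 30.00).
hole 1: A = −π·14² = -615.75, centroid at (47.00, 30.00).
hole 2: A = −(46 × 19) = -874.00, centroid at (145.00, 24.50).
ΣA = 11110.25 mm²
ΣAx_c = (12600.00)(105.00) + (-615.75)(47.00) + (-874.00)(145.00) = 1167329.65 mm³
ΣAy_c = (12600.00)(30.00) + (-615.75)(30.00) + (-874.00)(24.50) = 338114.44 mm³
x_c = 1167329.65 / 11110.25 = 105.07 mm
y_c = 338114.44 / 11110.25 = 30.43 mm

x_c = 105.07 mm, y_c = 30.43 mm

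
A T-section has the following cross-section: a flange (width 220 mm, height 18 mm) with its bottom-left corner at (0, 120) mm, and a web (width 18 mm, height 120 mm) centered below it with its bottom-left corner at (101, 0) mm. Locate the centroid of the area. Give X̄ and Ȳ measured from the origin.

web: A = 18 × 120 = 2160.00, centroid at (110.00, 60.00).
flange: A = 220 × 18 = 3960.00, centroid at (110.00, 129.00).
ΣA = 6120.00 mm², ΣAX̄ = 673200.00 mm³, ΣAȲ = 640440.00 mm³.
X̄ = 673200.00/6120.00 = 110.00 mm; Ȳ = 640440.00/6120.00 = 104.65 mm.

X̄ = 110.00 mm, Ȳ = 104.65 mm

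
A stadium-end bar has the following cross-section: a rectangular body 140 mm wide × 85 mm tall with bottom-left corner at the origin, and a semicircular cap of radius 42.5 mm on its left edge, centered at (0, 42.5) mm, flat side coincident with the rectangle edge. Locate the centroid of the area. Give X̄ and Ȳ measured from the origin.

rectangular body: A = 140 × 85 = 11900.00, centroid at (70.00, 42.50).
semicircular end: A = ½π·42.5² = 2837.25, centroid at (-18.04, 42.50).
ΣA = 14737.25 mm², ΣAX̄ = 781822.92 mm³, ΣAȲ = 626333.16 mm³.
X̄ = 781822.92/14737.25 = 53.05 mm; Ȳ = 626333.16/14737.25 = 42.50 mm.

X̄ = 53.05 mm, Ȳ = 42.50 mm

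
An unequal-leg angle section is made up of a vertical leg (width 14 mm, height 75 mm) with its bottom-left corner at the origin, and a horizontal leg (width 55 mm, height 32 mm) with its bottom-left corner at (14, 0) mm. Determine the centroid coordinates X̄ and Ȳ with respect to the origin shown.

Part | A | x̄ᵢ | ȳᵢ | A·x̄ᵢ | A·ȳᵢ
vertical leg | 1050.00 | 7.00 | 37.50 | 7350.00 | 39375.00
horizontal leg | 1760.00 | 41.50 | 16.00 | 73040.00 | 28160.00
Σ | 2810.00 |  |  | 80390.00 | 67535.00
X̄ = 80390.00 / 2810.00 = 28.61 mm
Ȳ = 67535.00 / 2810.00 = 24.03 mm

X̄ = 28.61 mm, Ȳ = 24.03 mm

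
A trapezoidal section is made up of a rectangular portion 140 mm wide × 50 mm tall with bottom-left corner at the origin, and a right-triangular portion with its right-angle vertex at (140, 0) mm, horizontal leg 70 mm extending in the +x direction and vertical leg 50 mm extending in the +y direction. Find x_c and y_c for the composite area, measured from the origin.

Part | A | x̄ᵢ | ȳᵢ | A·x̄ᵢ | A·ȳᵢ
rectangular portion | 7000.00 | 70.00 | 25.00 | 490000.00 | 175000.00
triangular portion | 1750.00 | 163.33 | 16.67 | 285833.33 | 29166.67
Σ | 8750.00 |  |  | 775833.33 | 204166.67
x_c = 775833.33 / 8750.00 = 88.67 mm
y_c = 204166.67 / 8750.00 = 23.33 mm

x_c = 88.67 mm, y_c = 23.33 mm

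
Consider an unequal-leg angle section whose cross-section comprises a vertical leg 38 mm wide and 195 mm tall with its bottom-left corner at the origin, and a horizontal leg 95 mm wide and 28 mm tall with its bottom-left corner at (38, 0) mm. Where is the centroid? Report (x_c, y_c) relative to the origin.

vertical leg: A = 38 × 195 = 7410.00, centroid at (19.00, 97.50).
horizontal leg: A = 95 × 28 = 2660.00, centroid at (85.50, 14.00).
ΣA = 10070.00 mm², ΣAx_c = 368220.00 mm³, ΣAy_c = 759715.00 mm³.
x_c = 368220.00/10070.00 = 36.57 mm; y_c = 759715.00/10070.00 = 75.44 mm.

x_c = 36.57 mm, y_c = 75.44 mm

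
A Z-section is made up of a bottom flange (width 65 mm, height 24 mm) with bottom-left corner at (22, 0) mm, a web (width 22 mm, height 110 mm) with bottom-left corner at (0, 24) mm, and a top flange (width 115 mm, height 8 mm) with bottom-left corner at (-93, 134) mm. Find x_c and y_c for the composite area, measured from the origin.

x_c = 16.12 mm, y_c = 68.75 mm

Part | A | x̄ᵢ | ȳᵢ | A·x̄ᵢ | A·ȳᵢ
bottom flange | 1560.00 | 54.50 | 12.00 | 85020.00 | 18720.00
web | 2420.00 | 11.00 | 79.00 | 26620.00 | 191180.00
top flange | 920.00 | -35.50 | 138.00 | -32660.00 | 126960.00
Σ | 4900.00 |  |  | 78980.00 | 336860.00
x_c = 78980.00 / 4900.00 = 16.12 mm
y_c = 336860.00 / 4900.00 = 68.75 mm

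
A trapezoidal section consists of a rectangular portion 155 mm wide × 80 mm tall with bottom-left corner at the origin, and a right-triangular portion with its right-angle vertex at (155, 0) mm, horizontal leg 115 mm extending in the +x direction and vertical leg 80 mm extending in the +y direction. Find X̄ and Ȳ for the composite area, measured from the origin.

Part | A | x̄ᵢ | ȳᵢ | A·x̄ᵢ | A·ȳᵢ
rectangular portion | 12400.00 | 77.50 | 40.00 | 961000.00 | 496000.00
triangular portion | 4600.00 | 193.33 | 26.67 | 889333.33 | 122666.67
Σ | 17000.00 |  |  | 1850333.33 | 618666.67
X̄ = 1850333.33 / 17000.00 = 108.84 mm
Ȳ = 618666.67 / 17000.00 = 36.39 mm

X̄ = 108.84 mm, Ȳ = 36.39 mm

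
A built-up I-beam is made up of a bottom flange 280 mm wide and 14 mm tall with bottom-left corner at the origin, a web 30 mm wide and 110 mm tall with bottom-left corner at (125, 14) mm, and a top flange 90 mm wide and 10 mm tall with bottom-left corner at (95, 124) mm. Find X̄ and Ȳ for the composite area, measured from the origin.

X̄ = 140.00 mm, Ȳ = 45.72 mm

bottom flange: A = 280 × 14 = 3920.00, centroid at (140.00, 7.00).
web: A = 30 × 110 = 3300.00, centroid at (140.00, 69.00).
top flange: A = 90 × 10 = 900.00, centroid at (140.00, 129.00).
ΣA = 8120.00 mm²
ΣAX̄ = (3920.00)(140.00) + (3300.00)(140.00) + (900.00)(140.00) = 1136800.00 mm³
ΣAȲ = (3920.00)(7.00) + (3300.00)(69.00) + (900.00)(129.00) = 371240.00 mm³
X̄ = 1136800.00 / 8120.00 = 140.00 mm
Ȳ = 371240.00 / 8120.00 = 45.72 mm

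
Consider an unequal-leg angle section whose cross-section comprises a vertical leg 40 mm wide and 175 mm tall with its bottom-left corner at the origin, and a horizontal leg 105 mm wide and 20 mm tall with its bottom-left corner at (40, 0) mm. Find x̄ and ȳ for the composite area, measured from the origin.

x̄ = 36.73 mm, ȳ = 69.62 mm

vertical leg: A = 40 × 175 = 7000.00, centroid at (20.00, 87.50).
horizontal leg: A = 105 × 20 = 2100.00, centroid at (92.50, 10.00).
ΣA = 9100.00 mm², ΣAx̄ = 334250.00 mm³, ΣAȳ = 633500.00 mm³.
x̄ = 334250.00/9100.00 = 36.73 mm; ȳ = 633500.00/9100.00 = 69.62 mm.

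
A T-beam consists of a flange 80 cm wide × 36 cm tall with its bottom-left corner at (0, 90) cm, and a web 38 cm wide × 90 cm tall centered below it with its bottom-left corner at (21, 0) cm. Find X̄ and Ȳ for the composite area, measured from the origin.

X̄ = 40.00 cm, Ȳ = 73.80 cm

web: A = 38 × 90 = 3420.00, centroid at (40.00, 45.00).
flange: A = 80 × 36 = 2880.00, centroid at (40.00, 108.00).
ΣA = 6300.00 cm²
ΣAX̄ = (3420.00)(40.00) + (2880.00)(40.00) = 252000.00 cm³
ΣAȲ = (3420.00)(45.00) + (2880.00)(108.00) = 464940.00 cm³
X̄ = 252000.00 / 6300.00 = 40.00 cm
Ȳ = 464940.00 / 6300.00 = 73.80 cm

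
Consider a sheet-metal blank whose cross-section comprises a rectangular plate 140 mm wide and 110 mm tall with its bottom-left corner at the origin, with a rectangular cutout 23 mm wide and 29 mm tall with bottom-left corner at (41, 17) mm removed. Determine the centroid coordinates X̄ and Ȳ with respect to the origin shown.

plate: A = 140 × 110 = 15400.00, centroid at (70.00, 55.00).
hole: A = −(23 × 29) = -667.00, centroid at (52.50, 31.50).
ΣA = 14733.00 mm², ΣAX̄ = 1042982.50 mm³, ΣAȲ = 825989.50 mm³.
X̄ = 1042982.50/14733.00 = 70.79 mm; Ȳ = 825989.50/14733.00 = 56.06 mm.

X̄ = 70.79 mm, Ȳ = 56.06 mm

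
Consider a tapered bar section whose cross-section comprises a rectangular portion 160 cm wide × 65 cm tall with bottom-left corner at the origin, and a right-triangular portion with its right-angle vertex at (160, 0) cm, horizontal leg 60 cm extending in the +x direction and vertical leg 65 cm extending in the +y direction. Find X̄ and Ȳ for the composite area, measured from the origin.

X̄ = 95.79 cm, Ȳ = 30.79 cm

rectangular portion: A = 160 × 65 = 10400.00, centroid at (80.00, 32.50).
triangular portion: A = ½·60·65 = 1950.00, centroid at (180.00, 21.67).
ΣA = 12350.00 cm²
ΣAX̄ = (10400.00)(80.00) + (1950.00)(180.00) = 1183000.00 cm³
ΣAȲ = (10400.00)(32.50) + (1950.00)(21.67) = 380250.00 cm³
X̄ = 1183000.00 / 12350.00 = 95.79 cm
Ȳ = 380250.00 / 12350.00 = 30.79 cm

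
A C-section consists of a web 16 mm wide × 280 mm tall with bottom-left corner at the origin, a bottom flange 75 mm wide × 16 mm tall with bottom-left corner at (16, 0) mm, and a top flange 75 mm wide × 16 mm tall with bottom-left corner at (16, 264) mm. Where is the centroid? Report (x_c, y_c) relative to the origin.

x_c = 23.87 mm, y_c = 140.00 mm

Part | A | x̄ᵢ | ȳᵢ | A·x̄ᵢ | A·ȳᵢ
web | 4480.00 | 8.00 | 140.00 | 35840.00 | 627200.00
bottom flange | 1200.00 | 53.50 | 8.00 | 64200.00 | 9600.00
top flange | 1200.00 | 53.50 | 272.00 | 64200.00 | 326400.00
Σ | 6880.00 |  |  | 164240.00 | 963200.00
x_c = 164240.00 / 6880.00 = 23.87 mm
y_c = 963200.00 / 6880.00 = 140.00 mm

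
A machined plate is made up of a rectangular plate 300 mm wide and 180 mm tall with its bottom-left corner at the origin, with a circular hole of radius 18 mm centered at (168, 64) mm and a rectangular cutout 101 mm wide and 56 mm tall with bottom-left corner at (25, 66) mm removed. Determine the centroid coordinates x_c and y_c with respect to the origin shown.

x_c = 158.52 mm, y_c = 90.08 mm

Part | A | x̄ᵢ | ȳᵢ | A·x̄ᵢ | A·ȳᵢ
plate | 54000.00 | 150.00 | 90.00 | 8100000.00 | 4860000.00
hole 1 | -1017.88 | 168.00 | 64.00 | -171003.17 | -65144.07
hole 2 | -5656.00 | 75.50 | 94.00 | -427028.00 | -531664.00
Σ | 47326.12 |  |  | 7501968.83 | 4263191.93
x_c = 7501968.83 / 47326.12 = 158.52 mm
y_c = 4263191.93 / 47326.12 = 90.08 mm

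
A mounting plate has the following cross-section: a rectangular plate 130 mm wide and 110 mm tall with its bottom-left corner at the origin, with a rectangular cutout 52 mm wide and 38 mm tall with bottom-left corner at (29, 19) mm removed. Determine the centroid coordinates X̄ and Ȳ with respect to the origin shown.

X̄ = 66.60 mm, Ȳ = 57.73 mm

Part | A | x̄ᵢ | ȳᵢ | A·x̄ᵢ | A·ȳᵢ
plate | 14300.00 | 65.00 | 55.00 | 929500.00 | 786500.00
hole | -1976.00 | 55.00 | 38.00 | -108680.00 | -75088.00
Σ | 12324.00 |  |  | 820820.00 | 711412.00
X̄ = 820820.00 / 12324.00 = 66.60 mm
Ȳ = 711412.00 / 12324.00 = 57.73 mm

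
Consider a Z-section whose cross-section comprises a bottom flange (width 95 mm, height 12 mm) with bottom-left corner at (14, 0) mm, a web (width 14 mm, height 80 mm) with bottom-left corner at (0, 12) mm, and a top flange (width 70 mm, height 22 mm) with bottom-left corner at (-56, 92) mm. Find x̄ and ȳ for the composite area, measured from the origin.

x̄ = 12.00 mm, ȳ = 58.87 mm

Part | A | x̄ᵢ | ȳᵢ | A·x̄ᵢ | A·ȳᵢ
bottom flange | 1140.00 | 61.50 | 6.00 | 70110.00 | 6840.00
web | 1120.00 | 7.00 | 52.00 | 7840.00 | 58240.00
top flange | 1540.00 | -21.00 | 103.00 | -32340.00 | 158620.00
Σ | 3800.00 |  |  | 45610.00 | 223700.00
x̄ = 45610.00 / 3800.00 = 12.00 mm
ȳ = 223700.00 / 3800.00 = 58.87 mm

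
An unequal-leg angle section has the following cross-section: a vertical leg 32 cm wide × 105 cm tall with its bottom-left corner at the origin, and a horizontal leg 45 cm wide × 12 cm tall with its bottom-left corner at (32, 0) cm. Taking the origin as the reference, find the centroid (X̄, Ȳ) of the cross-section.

X̄ = 21.33 cm, Ȳ = 46.06 cm

vertical leg: A = 32 × 105 = 3360.00, centroid at (16.00, 52.50).
horizontal leg: A = 45 × 12 = 540.00, centroid at (54.50, 6.00).
ΣA = 3900.00 cm², ΣAX̄ = 83190.00 cm³, ΣAȲ = 179640.00 cm³.
X̄ = 83190.00/3900.00 = 21.33 cm; Ȳ = 179640.00/3900.00 = 46.06 cm.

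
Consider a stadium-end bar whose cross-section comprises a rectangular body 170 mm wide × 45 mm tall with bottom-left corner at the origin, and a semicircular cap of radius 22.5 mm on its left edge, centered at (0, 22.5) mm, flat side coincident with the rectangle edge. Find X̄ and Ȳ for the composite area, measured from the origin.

X̄ = 76.10 mm, Ȳ = 22.50 mm

rectangular body: A = 170 × 45 = 7650.00, centroid at (85.00, 22.50).
semicircular end: A = ½π·22.5² = 795.22, centroid at (-9.55, 22.50).
ΣA = 8445.22 mm²
ΣAX̄ = (7650.00)(85.00) + (795.22)(-9.55) = 642656.25 mm³
ΣAȲ = (7650.00)(22.50) + (795.22)(22.50) = 190017.35 mm³
X̄ = 642656.25 / 8445.22 = 76.10 mm
Ȳ = 190017.35 / 8445.22 = 22.50 mm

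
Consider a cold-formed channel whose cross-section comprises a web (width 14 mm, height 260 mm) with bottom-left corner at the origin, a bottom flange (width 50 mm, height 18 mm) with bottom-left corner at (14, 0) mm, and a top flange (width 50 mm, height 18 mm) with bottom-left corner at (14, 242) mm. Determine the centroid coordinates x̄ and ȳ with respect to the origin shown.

x̄ = 17.59 mm, ȳ = 130.00 mm

web: A = 14 × 260 = 3640.00, centroid at (7.00, 130.00).
bottom flange: A = 50 × 18 = 900.00, centroid at (39.00, 9.00).
top flange: A = 50 × 18 = 900.00, centroid at (39.00, 251.00).
ΣA = 5440.00 mm²
ΣAx̄ = (3640.00)(7.00) + (900.00)(39.00) + (900.00)(39.00) = 95680.00 mm³
ΣAȳ = (3640.00)(130.00) + (900.00)(9.00) + (900.00)(251.00) = 707200.00 mm³
x̄ = 95680.00 / 5440.00 = 17.59 mm
ȳ = 707200.00 / 5440.00 = 130.00 mm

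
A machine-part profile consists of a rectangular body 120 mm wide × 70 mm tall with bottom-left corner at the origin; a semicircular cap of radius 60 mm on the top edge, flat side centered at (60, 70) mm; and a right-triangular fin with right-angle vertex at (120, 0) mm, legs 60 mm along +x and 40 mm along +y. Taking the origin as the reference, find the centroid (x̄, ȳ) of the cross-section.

Part | A | x̄ᵢ | ȳᵢ | A·x̄ᵢ | A·ȳᵢ
rectangular body | 8400.00 | 60.00 | 35.00 | 504000.00 | 294000.00
semicircular top | 5654.87 | 60.00 | 95.46 | 339292.01 | 539840.67
triangular fin | 1200.00 | 140.00 | 13.33 | 168000.00 | 16000.00
Σ | 15254.87 |  |  | 1011292.01 | 849840.67
x̄ = 1011292.01 / 15254.87 = 66.29 mm
ȳ = 849840.67 / 15254.87 = 55.71 mm

x̄ = 66.29 mm, ȳ = 55.71 mm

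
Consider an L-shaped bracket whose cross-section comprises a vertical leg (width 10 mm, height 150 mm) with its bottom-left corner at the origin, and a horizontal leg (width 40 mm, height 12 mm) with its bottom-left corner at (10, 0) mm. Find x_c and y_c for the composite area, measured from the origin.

x_c = 11.06 mm, y_c = 58.27 mm

Part | A | x̄ᵢ | ȳᵢ | A·x̄ᵢ | A·ȳᵢ
vertical leg | 1500.00 | 5.00 | 75.00 | 7500.00 | 112500.00
horizontal leg | 480.00 | 30.00 | 6.00 | 14400.00 | 2880.00
Σ | 1980.00 |  |  | 21900.00 | 115380.00
x_c = 21900.00 / 1980.00 = 11.06 mm
y_c = 115380.00 / 1980.00 = 58.27 mm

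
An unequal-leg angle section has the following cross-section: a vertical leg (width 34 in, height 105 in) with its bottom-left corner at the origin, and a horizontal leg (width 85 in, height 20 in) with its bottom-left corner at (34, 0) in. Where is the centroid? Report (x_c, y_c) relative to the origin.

x_c = 36.19 in, y_c = 38.79 in

Part | A | x̄ᵢ | ȳᵢ | A·x̄ᵢ | A·ȳᵢ
vertical leg | 3570.00 | 17.00 | 52.50 | 60690.00 | 187425.00
horizontal leg | 1700.00 | 76.50 | 10.00 | 130050.00 | 17000.00
Σ | 5270.00 |  |  | 190740.00 | 204425.00
x_c = 190740.00 / 5270.00 = 36.19 in
y_c = 204425.00 / 5270.00 = 38.79 in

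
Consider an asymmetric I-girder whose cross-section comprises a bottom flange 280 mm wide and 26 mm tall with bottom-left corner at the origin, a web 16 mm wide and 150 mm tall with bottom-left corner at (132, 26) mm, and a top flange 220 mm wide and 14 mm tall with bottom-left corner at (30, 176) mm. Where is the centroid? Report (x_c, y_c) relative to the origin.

x_c = 140.00 mm, y_c = 70.59 mm

Part | A | x̄ᵢ | ȳᵢ | A·x̄ᵢ | A·ȳᵢ
bottom flange | 7280.00 | 140.00 | 13.00 | 1019200.00 | 94640.00
web | 2400.00 | 140.00 | 101.00 | 336000.00 | 242400.00
top flange | 3080.00 | 140.00 | 183.00 | 431200.00 | 563640.00
Σ | 12760.00 |  |  | 1786400.00 | 900680.00
x_c = 1786400.00 / 12760.00 = 140.00 mm
y_c = 900680.00 / 12760.00 = 70.59 mm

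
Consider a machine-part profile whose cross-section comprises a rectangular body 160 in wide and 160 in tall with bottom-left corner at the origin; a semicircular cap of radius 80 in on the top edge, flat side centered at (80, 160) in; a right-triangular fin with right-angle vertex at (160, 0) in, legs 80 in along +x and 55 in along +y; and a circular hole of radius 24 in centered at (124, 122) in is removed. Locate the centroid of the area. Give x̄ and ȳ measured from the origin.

x̄ = 84.30 in, ȳ = 105.91 in

Part | A | x̄ᵢ | ȳᵢ | A·x̄ᵢ | A·ȳᵢ
rectangular body | 25600.00 | 80.00 | 80.00 | 2048000.00 | 2048000.00
semicircular top | 10053.10 | 80.00 | 193.95 | 804247.72 | 1949828.77
triangular fin | 2200.00 | 186.67 | 18.33 | 410666.67 | 40333.33
hole | -1809.56 | 124.00 | 122.00 | -224385.11 | -220766.00
Σ | 36043.54 |  |  | 3038529.27 | 3817396.11
x̄ = 3038529.27 / 36043.54 = 84.30 in
ȳ = 3817396.11 / 36043.54 = 105.91 in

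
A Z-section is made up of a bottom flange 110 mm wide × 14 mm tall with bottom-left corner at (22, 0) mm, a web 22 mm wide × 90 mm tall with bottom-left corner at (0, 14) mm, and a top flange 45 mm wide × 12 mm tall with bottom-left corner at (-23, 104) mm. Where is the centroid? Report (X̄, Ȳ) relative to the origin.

X̄ = 34.50 mm, Ȳ = 46.06 mm

bottom flange: A = 110 × 14 = 1540.00, centroid at (77.00, 7.00).
web: A = 22 × 90 = 1980.00, centroid at (11.00, 59.00).
top flange: A = 45 × 12 = 540.00, centroid at (-0.50, 110.00).
ΣA = 4060.00 mm², ΣAX̄ = 140090.00 mm³, ΣAȲ = 187000.00 mm³.
X̄ = 140090.00/4060.00 = 34.50 mm; Ȳ = 187000.00/4060.00 = 46.06 mm.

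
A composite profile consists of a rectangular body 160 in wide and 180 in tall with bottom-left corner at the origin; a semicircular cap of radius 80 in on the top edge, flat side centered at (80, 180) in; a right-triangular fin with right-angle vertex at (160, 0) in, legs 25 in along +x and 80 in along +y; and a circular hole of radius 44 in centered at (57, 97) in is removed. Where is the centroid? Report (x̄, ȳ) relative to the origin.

rectangular body: A = 160 × 180 = 28800.00, centroid at (80.00, 90.00).
semicircular top: A = ½π·80² = 10053.10, centroid at (80.00, 213.95).
triangular fin: A = ½·25·80 = 1000.00, centroid at (168.33, 26.67).
hole: A = −π·44² = -6082.12, centroid at (57.00, 97.00).
ΣA = 33770.97 in², ΣAx̄ = 2929900.02 in³, ΣAȳ = 4179591.40 in³.
x̄ = 2929900.02/33770.97 = 86.76 in; ȳ = 4179591.40/33770.97 = 123.76 in.

x̄ = 86.76 in, ȳ = 123.76 in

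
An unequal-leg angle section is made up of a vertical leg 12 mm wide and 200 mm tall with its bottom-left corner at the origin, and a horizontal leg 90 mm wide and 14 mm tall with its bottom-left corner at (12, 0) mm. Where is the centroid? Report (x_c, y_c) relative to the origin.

x_c = 23.56 mm, y_c = 67.98 mm

Part | A | x̄ᵢ | ȳᵢ | A·x̄ᵢ | A·ȳᵢ
vertical leg | 2400.00 | 6.00 | 100.00 | 14400.00 | 240000.00
horizontal leg | 1260.00 | 57.00 | 7.00 | 71820.00 | 8820.00
Σ | 3660.00 |  |  | 86220.00 | 248820.00
x_c = 86220.00 / 3660.00 = 23.56 mm
y_c = 248820.00 / 3660.00 = 67.98 mm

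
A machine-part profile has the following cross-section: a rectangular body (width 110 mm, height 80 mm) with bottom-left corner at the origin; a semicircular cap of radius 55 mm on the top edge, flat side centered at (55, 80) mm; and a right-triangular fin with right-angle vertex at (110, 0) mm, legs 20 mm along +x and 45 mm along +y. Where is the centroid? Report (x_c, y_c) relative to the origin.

x_c = 56.98 mm, y_c = 60.69 mm

rectangular body: A = 110 × 80 = 8800.00, centroid at (55.00, 40.00).
semicircular top: A = ½π·55² = 4751.66, centroid at (55.00, 103.34).
triangular fin: A = ½·20·45 = 450.00, centroid at (116.67, 15.00).
ΣA = 14001.66 mm²
ΣAx_c = (8800.00)(55.00) + (4751.66)(55.00) + (450.00)(116.67) = 797841.24 mm³
ΣAy_c = (8800.00)(40.00) + (4751.66)(103.34) + (450.00)(15.00) = 849799.38 mm³
x_c = 797841.24 / 14001.66 = 56.98 mm
y_c = 849799.38 / 14001.66 = 60.69 mm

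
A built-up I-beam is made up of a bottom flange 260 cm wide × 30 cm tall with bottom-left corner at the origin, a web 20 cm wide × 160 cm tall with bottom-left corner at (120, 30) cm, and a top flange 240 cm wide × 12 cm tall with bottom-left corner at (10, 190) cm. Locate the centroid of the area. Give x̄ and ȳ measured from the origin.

x̄ = 130.00 cm, ȳ = 74.46 cm

Part | A | x̄ᵢ | ȳᵢ | A·x̄ᵢ | A·ȳᵢ
bottom flange | 7800.00 | 130.00 | 15.00 | 1014000.00 | 117000.00
web | 3200.00 | 130.00 | 110.00 | 416000.00 | 352000.00
top flange | 2880.00 | 130.00 | 196.00 | 374400.00 | 564480.00
Σ | 13880.00 |  |  | 1804400.00 | 1033480.00
x̄ = 1804400.00 / 13880.00 = 130.00 cm
ȳ = 1033480.00 / 13880.00 = 74.46 cm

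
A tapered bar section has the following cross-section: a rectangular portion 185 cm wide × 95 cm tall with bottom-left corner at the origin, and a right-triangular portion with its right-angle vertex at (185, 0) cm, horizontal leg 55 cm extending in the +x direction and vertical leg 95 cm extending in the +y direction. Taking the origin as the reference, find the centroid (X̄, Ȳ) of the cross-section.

X̄ = 106.84 cm, Ȳ = 45.45 cm

rectangular portion: A = 185 × 95 = 17575.00, centroid at (92.50, 47.50).
triangular portion: A = ½·55·95 = 2612.50, centroid at (203.33, 31.67).
ΣA = 20187.50 cm²
ΣAX̄ = (17575.00)(92.50) + (2612.50)(203.33) = 2156895.83 cm³
ΣAȲ = (17575.00)(47.50) + (2612.50)(31.67) = 917541.67 cm³
X̄ = 2156895.83 / 20187.50 = 106.84 cm
Ȳ = 917541.67 / 20187.50 = 45.45 cm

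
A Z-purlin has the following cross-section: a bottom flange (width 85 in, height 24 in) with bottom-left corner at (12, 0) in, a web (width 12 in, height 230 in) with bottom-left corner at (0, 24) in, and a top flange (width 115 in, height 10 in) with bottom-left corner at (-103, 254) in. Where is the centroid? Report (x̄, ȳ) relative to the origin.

x̄ = 12.67 in, ȳ = 118.65 in

bottom flange: A = 85 × 24 = 2040.00, centroid at (54.50, 12.00).
web: A = 12 × 230 = 2760.00, centroid at (6.00, 139.00).
top flange: A = 115 × 10 = 1150.00, centroid at (-45.50, 259.00).
ΣA = 5950.00 in²
ΣAx̄ = (2040.00)(54.50) + (2760.00)(6.00) + (1150.00)(-45.50) = 75415.00 in³
ΣAȳ = (2040.00)(12.00) + (2760.00)(139.00) + (1150.00)(259.00) = 705970.00 in³
x̄ = 75415.00 / 5950.00 = 12.67 in
ȳ = 705970.00 / 5950.00 = 118.65 in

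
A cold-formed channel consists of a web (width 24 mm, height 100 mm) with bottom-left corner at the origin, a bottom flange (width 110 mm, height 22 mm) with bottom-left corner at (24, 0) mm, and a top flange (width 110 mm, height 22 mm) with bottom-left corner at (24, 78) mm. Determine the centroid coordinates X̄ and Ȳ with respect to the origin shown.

web: A = 24 × 100 = 2400.00, centroid at (12.00, 50.00).
bottom flange: A = 110 × 22 = 2420.00, centroid at (79.00, 11.00).
top flange: A = 110 × 22 = 2420.00, centroid at (79.00, 89.00).
ΣA = 7240.00 mm²
ΣAX̄ = (2400.00)(12.00) + (2420.00)(79.00) + (2420.00)(79.00) = 411160.00 mm³
ΣAȲ = (2400.00)(50.00) + (2420.00)(11.00) + (2420.00)(89.00) = 362000.00 mm³
X̄ = 411160.00 / 7240.00 = 56.79 mm
Ȳ = 362000.00 / 7240.00 = 50.00 mm

X̄ = 56.79 mm, Ȳ = 50.00 mm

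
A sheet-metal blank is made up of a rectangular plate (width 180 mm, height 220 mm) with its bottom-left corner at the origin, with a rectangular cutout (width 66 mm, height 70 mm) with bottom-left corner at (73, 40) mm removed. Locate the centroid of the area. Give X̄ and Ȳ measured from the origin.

X̄ = 87.89 mm, Ȳ = 114.62 mm

plate: A = 180 × 220 = 39600.00, centroid at (90.00, 110.00).
hole: A = −(66 × 70) = -4620.00, centroid at (106.00, 75.00).
ΣA = 34980.00 mm², ΣAX̄ = 3074280.00 mm³, ΣAȲ = 4009500.00 mm³.
X̄ = 3074280.00/34980.00 = 87.89 mm; Ȳ = 4009500.00/34980.00 = 114.62 mm.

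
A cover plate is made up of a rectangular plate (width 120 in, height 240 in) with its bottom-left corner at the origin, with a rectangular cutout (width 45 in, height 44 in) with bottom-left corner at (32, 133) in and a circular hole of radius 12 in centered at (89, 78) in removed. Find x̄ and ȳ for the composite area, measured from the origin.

x̄ = 59.92 in, ȳ = 118.09 in

plate: A = 120 × 240 = 28800.00, centroid at (60.00, 120.00).
hole 1: A = −(45 × 44) = -1980.00, centroid at (54.50, 155.00).
hole 2: A = −π·12² = -452.39, centroid at (89.00, 78.00).
ΣA = 26367.61 in², ΣAx̄ = 1579827.35 in³, ΣAȳ = 3113813.63 in³.
x̄ = 1579827.35/26367.61 = 59.92 in; ȳ = 3113813.63/26367.61 = 118.09 in.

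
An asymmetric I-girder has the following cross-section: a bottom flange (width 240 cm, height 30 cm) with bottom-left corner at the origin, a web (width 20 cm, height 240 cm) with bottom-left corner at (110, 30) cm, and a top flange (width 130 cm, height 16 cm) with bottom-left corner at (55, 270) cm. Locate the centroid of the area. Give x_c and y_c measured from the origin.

bottom flange: A = 240 × 30 = 7200.00, centroid at (120.00, 15.00).
web: A = 20 × 240 = 4800.00, centroid at (120.00, 150.00).
top flange: A = 130 × 16 = 2080.00, centroid at (120.00, 278.00).
ΣA = 14080.00 cm², ΣAx_c = 1689600.00 cm³, ΣAy_c = 1406240.00 cm³.
x_c = 1689600.00/14080.00 = 120.00 cm; y_c = 1406240.00/14080.00 = 99.88 cm.

x_c = 120.00 cm, y_c = 99.88 cm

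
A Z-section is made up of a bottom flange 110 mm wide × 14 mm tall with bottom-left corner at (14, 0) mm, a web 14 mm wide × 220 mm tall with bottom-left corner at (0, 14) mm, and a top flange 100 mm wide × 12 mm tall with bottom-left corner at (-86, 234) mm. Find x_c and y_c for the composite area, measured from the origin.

x_c = 14.54 mm, y_c = 116.96 mm

Part | A | x̄ᵢ | ȳᵢ | A·x̄ᵢ | A·ȳᵢ
bottom flange | 1540.00 | 69.00 | 7.00 | 106260.00 | 10780.00
web | 3080.00 | 7.00 | 124.00 | 21560.00 | 381920.00
top flange | 1200.00 | -36.00 | 240.00 | -43200.00 | 288000.00
Σ | 5820.00 |  |  | 84620.00 | 680700.00
x_c = 84620.00 / 5820.00 = 14.54 mm
y_c = 680700.00 / 5820.00 = 116.96 mm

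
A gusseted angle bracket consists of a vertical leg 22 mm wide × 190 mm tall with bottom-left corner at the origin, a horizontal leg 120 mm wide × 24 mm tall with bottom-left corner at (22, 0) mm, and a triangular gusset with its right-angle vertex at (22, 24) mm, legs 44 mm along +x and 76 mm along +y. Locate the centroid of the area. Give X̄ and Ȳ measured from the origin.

X̄ = 39.33 mm, Ȳ = 58.88 mm

Part | A | x̄ᵢ | ȳᵢ | A·x̄ᵢ | A·ȳᵢ
vertical leg | 4180.00 | 11.00 | 95.00 | 45980.00 | 397100.00
horizontal leg | 2880.00 | 82.00 | 12.00 | 236160.00 | 34560.00
gusset | 1672.00 | 36.67 | 49.33 | 61306.67 | 82485.33
Σ | 8732.00 |  |  | 343446.67 | 514145.33
X̄ = 343446.67 / 8732.00 = 39.33 mm
Ȳ = 514145.33 / 8732.00 = 58.88 mm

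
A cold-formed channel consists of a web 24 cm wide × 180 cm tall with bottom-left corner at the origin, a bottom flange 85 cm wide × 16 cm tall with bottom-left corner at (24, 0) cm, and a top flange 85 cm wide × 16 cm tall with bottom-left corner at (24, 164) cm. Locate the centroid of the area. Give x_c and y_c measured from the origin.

web: A = 24 × 180 = 4320.00, centroid at (12.00, 90.00).
bottom flange: A = 85 × 16 = 1360.00, centroid at (66.50, 8.00).
top flange: A = 85 × 16 = 1360.00, centroid at (66.50, 172.00).
ΣA = 7040.00 cm²
ΣAx_c = (4320.00)(12.00) + (1360.00)(66.50) + (1360.00)(66.50) = 232720.00 cm³
ΣAy_c = (4320.00)(90.00) + (1360.00)(8.00) + (1360.00)(172.00) = 633600.00 cm³
x_c = 232720.00 / 7040.00 = 33.06 cm
y_c = 633600.00 / 7040.00 = 90.00 cm

x_c = 33.06 cm, y_c = 90.00 cm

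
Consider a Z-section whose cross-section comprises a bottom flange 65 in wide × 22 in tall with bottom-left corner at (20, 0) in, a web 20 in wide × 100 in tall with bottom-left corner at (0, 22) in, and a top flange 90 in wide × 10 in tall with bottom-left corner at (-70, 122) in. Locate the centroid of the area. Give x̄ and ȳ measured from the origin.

bottom flange: A = 65 × 22 = 1430.00, centroid at (52.50, 11.00).
web: A = 20 × 100 = 2000.00, centroid at (10.00, 72.00).
top flange: A = 90 × 10 = 900.00, centroid at (-25.00, 127.00).
ΣA = 4330.00 in², ΣAx̄ = 72575.00 in³, ΣAȳ = 274030.00 in³.
x̄ = 72575.00/4330.00 = 16.76 in; ȳ = 274030.00/4330.00 = 63.29 in.

x̄ = 16.76 in, ȳ = 63.29 in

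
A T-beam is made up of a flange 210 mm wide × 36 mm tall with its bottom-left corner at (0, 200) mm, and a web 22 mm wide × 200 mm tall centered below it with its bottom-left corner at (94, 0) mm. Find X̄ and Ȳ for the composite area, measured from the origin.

web: A = 22 × 200 = 4400.00, centroid at (105.00, 100.00).
flange: A = 210 × 36 = 7560.00, centroid at (105.00, 218.00).
ΣA = 11960.00 mm², ΣAX̄ = 1255800.00 mm³, ΣAȲ = 2088080.00 mm³.
X̄ = 1255800.00/11960.00 = 105.00 mm; Ȳ = 2088080.00/11960.00 = 174.59 mm.

X̄ = 105.00 mm, Ȳ = 174.59 mm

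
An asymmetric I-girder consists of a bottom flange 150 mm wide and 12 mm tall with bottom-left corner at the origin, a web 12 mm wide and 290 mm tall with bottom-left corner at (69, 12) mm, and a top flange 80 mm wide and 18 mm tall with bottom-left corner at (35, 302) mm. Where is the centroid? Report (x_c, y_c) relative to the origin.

bottom flange: A = 150 × 12 = 1800.00, centroid at (75.00, 6.00).
web: A = 12 × 290 = 3480.00, centroid at (75.00, 157.00).
top flange: A = 80 × 18 = 1440.00, centroid at (75.00, 311.00).
ΣA = 6720.00 mm²
ΣAx_c = (1800.00)(75.00) + (3480.00)(75.00) + (1440.00)(75.00) = 504000.00 mm³
ΣAy_c = (1800.00)(6.00) + (3480.00)(157.00) + (1440.00)(311.00) = 1005000.00 mm³
x_c = 504000.00 / 6720.00 = 75.00 mm
y_c = 1005000.00 / 6720.00 = 149.55 mm

x_c = 75.00 mm, y_c = 149.55 mm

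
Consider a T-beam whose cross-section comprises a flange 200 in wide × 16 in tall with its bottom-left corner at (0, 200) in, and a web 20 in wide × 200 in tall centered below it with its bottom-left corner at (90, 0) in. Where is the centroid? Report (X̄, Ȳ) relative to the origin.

X̄ = 100.00 in, Ȳ = 148.00 in

Part | A | x̄ᵢ | ȳᵢ | A·x̄ᵢ | A·ȳᵢ
web | 4000.00 | 100.00 | 100.00 | 400000.00 | 400000.00
flange | 3200.00 | 100.00 | 208.00 | 320000.00 | 665600.00
Σ | 7200.00 |  |  | 720000.00 | 1065600.00
X̄ = 720000.00 / 7200.00 = 100.00 in
Ȳ = 1065600.00 / 7200.00 = 148.00 in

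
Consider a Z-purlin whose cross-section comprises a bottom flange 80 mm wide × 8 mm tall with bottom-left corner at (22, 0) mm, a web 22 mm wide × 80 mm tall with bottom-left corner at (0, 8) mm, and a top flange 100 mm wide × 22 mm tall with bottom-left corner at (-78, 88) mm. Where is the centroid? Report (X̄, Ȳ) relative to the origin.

X̄ = -0.56 mm, Ȳ = 66.27 mm

bottom flange: A = 80 × 8 = 640.00, centroid at (62.00, 4.00).
web: A = 22 × 80 = 1760.00, centroid at (11.00, 48.00).
top flange: A = 100 × 22 = 2200.00, centroid at (-28.00, 99.00).
ΣA = 4600.00 mm²
ΣAX̄ = (640.00)(62.00) + (1760.00)(11.00) + (2200.00)(-28.00) = -2560.00 mm³
ΣAȲ = (640.00)(4.00) + (1760.00)(48.00) + (2200.00)(99.00) = 304840.00 mm³
X̄ = -2560.00 / 4600.00 = -0.56 mm
Ȳ = 304840.00 / 4600.00 = 66.27 mm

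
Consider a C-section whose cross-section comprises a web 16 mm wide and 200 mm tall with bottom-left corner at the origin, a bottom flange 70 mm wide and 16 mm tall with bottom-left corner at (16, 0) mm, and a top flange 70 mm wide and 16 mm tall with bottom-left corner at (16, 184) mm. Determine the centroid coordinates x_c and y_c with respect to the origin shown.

x_c = 25.71 mm, y_c = 100.00 mm

web: A = 16 × 200 = 3200.00, centroid at (8.00, 100.00).
bottom flange: A = 70 × 16 = 1120.00, centroid at (51.00, 8.00).
top flange: A = 70 × 16 = 1120.00, centroid at (51.00, 192.00).
ΣA = 5440.00 mm², ΣAx_c = 139840.00 mm³, ΣAy_c = 544000.00 mm³.
x_c = 139840.00/5440.00 = 25.71 mm; y_c = 544000.00/5440.00 = 100.00 mm.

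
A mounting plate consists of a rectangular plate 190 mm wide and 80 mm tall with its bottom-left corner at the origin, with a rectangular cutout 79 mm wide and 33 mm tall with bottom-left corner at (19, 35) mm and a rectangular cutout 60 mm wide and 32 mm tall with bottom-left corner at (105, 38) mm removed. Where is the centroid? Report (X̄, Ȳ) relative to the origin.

X̄ = 96.72 mm, Ȳ = 34.67 mm

plate: A = 190 × 80 = 15200.00, centroid at (95.00, 40.00).
hole 1: A = −(79 × 33) = -2607.00, centroid at (58.50, 51.50).
hole 2: A = −(60 × 32) = -1920.00, centroid at (135.00, 54.00).
ΣA = 10673.00 mm², ΣAX̄ = 1032290.50 mm³, ΣAȲ = 370059.50 mm³.
X̄ = 1032290.50/10673.00 = 96.72 mm; Ȳ = 370059.50/10673.00 = 34.67 mm.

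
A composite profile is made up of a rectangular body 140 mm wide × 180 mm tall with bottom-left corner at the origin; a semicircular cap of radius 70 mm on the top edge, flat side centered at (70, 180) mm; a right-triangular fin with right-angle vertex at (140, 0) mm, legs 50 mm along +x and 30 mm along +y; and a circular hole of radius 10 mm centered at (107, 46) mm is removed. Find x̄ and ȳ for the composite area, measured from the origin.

rectangular body: A = 140 × 180 = 25200.00, centroid at (70.00, 90.00).
semicircular top: A = ½π·70² = 7696.90, centroid at (70.00, 209.71).
triangular fin: A = ½·50·30 = 750.00, centroid at (156.67, 10.00).
hole: A = −π·10² = -314.16, centroid at (107.00, 46.00).
ΣA = 33332.74 mm², ΣAx̄ = 2386668.10 mm³, ΣAȳ = 3875157.70 mm³.
x̄ = 2386668.10/33332.74 = 71.60 mm; ȳ = 3875157.70/33332.74 = 116.26 mm.

x̄ = 71.60 mm, ȳ = 116.26 mm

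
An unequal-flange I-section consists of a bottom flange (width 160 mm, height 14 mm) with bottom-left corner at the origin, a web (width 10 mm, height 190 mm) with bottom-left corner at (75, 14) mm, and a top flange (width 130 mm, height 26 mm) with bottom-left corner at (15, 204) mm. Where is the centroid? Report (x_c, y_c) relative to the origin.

x_c = 80.00 mm, y_c = 127.16 mm

bottom flange: A = 160 × 14 = 2240.00, centroid at (80.00, 7.00).
web: A = 10 × 190 = 1900.00, centroid at (80.00, 109.00).
top flange: A = 130 × 26 = 3380.00, centroid at (80.00, 217.00).
ΣA = 7520.00 mm², ΣAx_c = 601600.00 mm³, ΣAy_c = 956240.00 mm³.
x_c = 601600.00/7520.00 = 80.00 mm; y_c = 956240.00/7520.00 = 127.16 mm.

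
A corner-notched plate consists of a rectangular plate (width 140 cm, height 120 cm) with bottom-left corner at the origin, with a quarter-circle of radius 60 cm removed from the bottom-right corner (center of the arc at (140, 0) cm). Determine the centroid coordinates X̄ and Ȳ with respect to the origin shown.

Part | A | x̄ᵢ | ȳᵢ | A·x̄ᵢ | A·ȳᵢ
plate | 16800.00 | 70.00 | 60.00 | 1176000.00 | 1008000.00
removed quarter-circle | -2827.43 | 114.54 | 25.46 | -323840.67 | -72000.00
Σ | 13972.57 |  |  | 852159.33 | 936000.00
X̄ = 852159.33 / 13972.57 = 60.99 cm
Ȳ = 936000.00 / 13972.57 = 66.99 cm

X̄ = 60.99 cm, Ȳ = 66.99 cm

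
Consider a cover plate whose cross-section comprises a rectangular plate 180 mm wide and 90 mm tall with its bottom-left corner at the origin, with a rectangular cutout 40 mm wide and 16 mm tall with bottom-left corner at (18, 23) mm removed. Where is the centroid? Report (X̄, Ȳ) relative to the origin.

X̄ = 92.14 mm, Ȳ = 45.58 mm

Part | A | x̄ᵢ | ȳᵢ | A·x̄ᵢ | A·ȳᵢ
plate | 16200.00 | 90.00 | 45.00 | 1458000.00 | 729000.00
hole | -640.00 | 38.00 | 31.00 | -24320.00 | -19840.00
Σ | 15560.00 |  |  | 1433680.00 | 709160.00
X̄ = 1433680.00 / 15560.00 = 92.14 mm
Ȳ = 709160.00 / 15560.00 = 45.58 mm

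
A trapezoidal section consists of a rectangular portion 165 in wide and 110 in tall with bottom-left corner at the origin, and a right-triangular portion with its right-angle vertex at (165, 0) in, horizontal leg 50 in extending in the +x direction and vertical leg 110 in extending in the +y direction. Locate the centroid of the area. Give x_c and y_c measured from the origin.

Part | A | x̄ᵢ | ȳᵢ | A·x̄ᵢ | A·ȳᵢ
rectangular portion | 18150.00 | 82.50 | 55.00 | 1497375.00 | 998250.00
triangular portion | 2750.00 | 181.67 | 36.67 | 499583.33 | 100833.33
Σ | 20900.00 |  |  | 1996958.33 | 1099083.33
x_c = 1996958.33 / 20900.00 = 95.55 in
y_c = 1099083.33 / 20900.00 = 52.59 in

x_c = 95.55 in, y_c = 52.59 in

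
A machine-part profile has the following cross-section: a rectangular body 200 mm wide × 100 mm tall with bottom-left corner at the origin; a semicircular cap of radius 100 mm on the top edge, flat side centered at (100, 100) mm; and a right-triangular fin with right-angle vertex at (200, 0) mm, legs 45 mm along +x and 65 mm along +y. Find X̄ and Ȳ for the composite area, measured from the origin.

X̄ = 104.52 mm, Ȳ = 87.95 mm

rectangular body: A = 200 × 100 = 20000.00, centroid at (100.00, 50.00).
semicircular top: A = ½π·100² = 15707.96, centroid at (100.00, 142.44).
triangular fin: A = ½·45·65 = 1462.50, centroid at (215.00, 21.67).
ΣA = 37170.46 mm², ΣAX̄ = 3885233.83 mm³, ΣAȲ = 3269150.49 mm³.
X̄ = 3885233.83/37170.46 = 104.52 mm; Ȳ = 3269150.49/37170.46 = 87.95 mm.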